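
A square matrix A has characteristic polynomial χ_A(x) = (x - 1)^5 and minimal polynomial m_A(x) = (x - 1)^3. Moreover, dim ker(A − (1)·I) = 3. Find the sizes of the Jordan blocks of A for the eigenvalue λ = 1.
Block sizes for λ = 1: [3, 1, 1]

Step 1 — from the characteristic polynomial, algebraic multiplicity of λ = 1 is 5. From dim ker(A − (1)·I) = 3, there are exactly 3 Jordan blocks for λ = 1.
Step 2 — from the minimal polynomial, the factor (x − 1)^3 tells us the largest block for λ = 1 has size 3.
Step 3 — with total size 5, 3 blocks, and largest block 3, the block sizes (in nonincreasing order) are [3, 1, 1].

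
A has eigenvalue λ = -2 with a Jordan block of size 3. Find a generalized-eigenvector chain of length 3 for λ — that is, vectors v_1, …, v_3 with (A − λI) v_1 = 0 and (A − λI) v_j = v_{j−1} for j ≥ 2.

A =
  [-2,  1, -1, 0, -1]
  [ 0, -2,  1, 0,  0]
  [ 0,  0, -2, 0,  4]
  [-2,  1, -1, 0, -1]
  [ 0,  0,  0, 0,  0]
A Jordan chain for λ = -2 of length 3:
v_1 = (1, 0, 0, 1, 0)ᵀ
v_2 = (-1, 1, 0, -1, 0)ᵀ
v_3 = (0, 0, 1, 0, 0)ᵀ

Let N = A − (-2)·I. We want v_3 with N^3 v_3 = 0 but N^2 v_3 ≠ 0; then v_{j-1} := N · v_j for j = 3, …, 2.

Pick v_3 = (0, 0, 1, 0, 0)ᵀ.
Then v_2 = N · v_3 = (-1, 1, 0, -1, 0)ᵀ.
Then v_1 = N · v_2 = (1, 0, 0, 1, 0)ᵀ.

Sanity check: (A − (-2)·I) v_1 = (0, 0, 0, 0, 0)ᵀ = 0. ✓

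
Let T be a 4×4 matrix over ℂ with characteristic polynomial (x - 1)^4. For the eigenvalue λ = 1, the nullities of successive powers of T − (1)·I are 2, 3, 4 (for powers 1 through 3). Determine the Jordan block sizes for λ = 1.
Block sizes for λ = 1: [3, 1]

From the dimensions of kernels of powers, the number of Jordan blocks of size at least j is d_j − d_{j−1} where d_j = dim ker(N^j) (with d_0 = 0). Computing the differences gives [2, 1, 1].
The number of blocks of size exactly k is (#blocks of size ≥ k) − (#blocks of size ≥ k + 1), so the partition is: 1 block(s) of size 1, 1 block(s) of size 3.
In nonincreasing order the block sizes are [3, 1].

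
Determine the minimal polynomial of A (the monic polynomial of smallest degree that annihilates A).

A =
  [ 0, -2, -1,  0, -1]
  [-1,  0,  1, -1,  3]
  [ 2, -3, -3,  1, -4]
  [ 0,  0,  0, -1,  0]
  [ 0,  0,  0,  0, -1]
x^3 + 3*x^2 + 3*x + 1

The characteristic polynomial is χ_A(x) = (x + 1)^5, so the eigenvalues are known. The minimal polynomial is
  m_A(x) = Π_λ (x − λ)^{k_λ}
where k_λ is the size of the *largest* Jordan block for λ (equivalently, the smallest k with (A − λI)^k v = 0 for every generalised eigenvector v of λ).

  λ = -1: largest Jordan block has size 3, contributing (x + 1)^3

So m_A(x) = (x + 1)^3 = x^3 + 3*x^2 + 3*x + 1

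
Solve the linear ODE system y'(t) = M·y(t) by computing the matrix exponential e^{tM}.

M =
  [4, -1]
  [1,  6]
e^{tM} =
  [-t*exp(5*t) + exp(5*t), -t*exp(5*t)]
  [t*exp(5*t), t*exp(5*t) + exp(5*t)]

Strategy: write M = P · J · P⁻¹ where J is a Jordan canonical form, so e^{tM} = P · e^{tJ} · P⁻¹, and e^{tJ} can be computed block-by-block.

M has Jordan form
J =
  [5, 1]
  [0, 5]
(up to reordering of blocks).

Per-block formulas:
  For a 2×2 Jordan block J_2(5): exp(t · J_2(5)) = e^(5t)·(I + t·N), where N is the 2×2 nilpotent shift.

After assembling e^{tJ} and conjugating by P, we get:

e^{tM} =
  [-t*exp(5*t) + exp(5*t), -t*exp(5*t)]
  [t*exp(5*t), t*exp(5*t) + exp(5*t)]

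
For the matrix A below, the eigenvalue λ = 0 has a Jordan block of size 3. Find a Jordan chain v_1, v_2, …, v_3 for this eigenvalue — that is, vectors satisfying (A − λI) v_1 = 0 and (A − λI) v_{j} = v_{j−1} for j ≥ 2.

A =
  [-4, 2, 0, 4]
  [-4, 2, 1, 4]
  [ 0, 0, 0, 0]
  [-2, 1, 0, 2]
A Jordan chain for λ = 0 of length 3:
v_1 = (2, 2, 0, 1)ᵀ
v_2 = (0, 1, 0, 0)ᵀ
v_3 = (0, 0, 1, 0)ᵀ

Let N = A − (0)·I. We want v_3 with N^3 v_3 = 0 but N^2 v_3 ≠ 0; then v_{j-1} := N · v_j for j = 3, …, 2.

Pick v_3 = (0, 0, 1, 0)ᵀ.
Then v_2 = N · v_3 = (0, 1, 0, 0)ᵀ.
Then v_1 = N · v_2 = (2, 2, 0, 1)ᵀ.

Sanity check: (A − (0)·I) v_1 = (0, 0, 0, 0)ᵀ = 0. ✓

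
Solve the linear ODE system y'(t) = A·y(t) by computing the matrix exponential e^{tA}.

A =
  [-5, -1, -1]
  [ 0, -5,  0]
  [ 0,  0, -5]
e^{tA} =
  [exp(-5*t), -t*exp(-5*t), -t*exp(-5*t)]
  [0, exp(-5*t), 0]
  [0, 0, exp(-5*t)]

Strategy: write A = P · J · P⁻¹ where J is a Jordan canonical form, so e^{tA} = P · e^{tJ} · P⁻¹, and e^{tJ} can be computed block-by-block.

A has Jordan form
J =
  [-5,  1,  0]
  [ 0, -5,  0]
  [ 0,  0, -5]
(up to reordering of blocks).

Per-block formulas:
  For a 1×1 block at λ = -5: exp(t · [-5]) = [e^(-5t)].
  For a 2×2 Jordan block J_2(-5): exp(t · J_2(-5)) = e^(-5t)·(I + t·N), where N is the 2×2 nilpotent shift.

After assembling e^{tJ} and conjugating by P, we get:

e^{tA} =
  [exp(-5*t), -t*exp(-5*t), -t*exp(-5*t)]
  [0, exp(-5*t), 0]
  [0, 0, exp(-5*t)]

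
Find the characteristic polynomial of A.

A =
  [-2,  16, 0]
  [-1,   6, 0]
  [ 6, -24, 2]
x^3 - 6*x^2 + 12*x - 8

Expanding det(x·I − A) (e.g. by cofactor expansion or by noting that A is similar to its Jordan form J, which has the same characteristic polynomial as A) gives
  χ_A(x) = x^3 - 6*x^2 + 12*x - 8
which factors as (x - 2)^3. The eigenvalues (with algebraic multiplicities) are λ = 2 with multiplicity 3.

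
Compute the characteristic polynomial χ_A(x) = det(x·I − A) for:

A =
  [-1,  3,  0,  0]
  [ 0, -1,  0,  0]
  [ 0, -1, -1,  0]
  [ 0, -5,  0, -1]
x^4 + 4*x^3 + 6*x^2 + 4*x + 1

Expanding det(x·I − A) (e.g. by cofactor expansion or by noting that A is similar to its Jordan form J, which has the same characteristic polynomial as A) gives
  χ_A(x) = x^4 + 4*x^3 + 6*x^2 + 4*x + 1
which factors as (x + 1)^4. The eigenvalues (with algebraic multiplicities) are λ = -1 with multiplicity 4.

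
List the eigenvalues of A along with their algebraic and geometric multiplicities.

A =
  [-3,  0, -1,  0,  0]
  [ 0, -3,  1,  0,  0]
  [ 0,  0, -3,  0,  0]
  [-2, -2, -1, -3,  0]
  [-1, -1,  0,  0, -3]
λ = -3: alg = 5, geom = 3

Step 1 — factor the characteristic polynomial to read off the algebraic multiplicities:
  χ_A(x) = (x + 3)^5

Step 2 — compute geometric multiplicities via the rank-nullity identity g(λ) = n − rank(A − λI):
  rank(A − (-3)·I) = 2, so dim ker(A − (-3)·I) = n − 2 = 3

Summary:
  λ = -3: algebraic multiplicity = 5, geometric multiplicity = 3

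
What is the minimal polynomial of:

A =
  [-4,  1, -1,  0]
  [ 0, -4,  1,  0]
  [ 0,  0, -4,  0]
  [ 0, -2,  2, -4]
x^3 + 12*x^2 + 48*x + 64

The characteristic polynomial is χ_A(x) = (x + 4)^4, so the eigenvalues are known. The minimal polynomial is
  m_A(x) = Π_λ (x − λ)^{k_λ}
where k_λ is the size of the *largest* Jordan block for λ (equivalently, the smallest k with (A − λI)^k v = 0 for every generalised eigenvector v of λ).

  λ = -4: largest Jordan block has size 3, contributing (x + 4)^3

So m_A(x) = (x + 4)^3 = x^3 + 12*x^2 + 48*x + 64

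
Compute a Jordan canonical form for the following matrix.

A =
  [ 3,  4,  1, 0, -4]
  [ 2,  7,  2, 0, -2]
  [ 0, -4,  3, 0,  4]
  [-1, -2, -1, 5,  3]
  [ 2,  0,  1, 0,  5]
J_1(3) ⊕ J_2(5) ⊕ J_2(5)

The characteristic polynomial is
  det(x·I − A) = x^5 - 23*x^4 + 210*x^3 - 950*x^2 + 2125*x - 1875 = (x - 5)^4*(x - 3)

Eigenvalues and multiplicities (the geometric multiplicity of λ is n − rank(A − λI), which equals the number of Jordan blocks for λ):
  λ = 3: algebraic multiplicity = 1, geometric multiplicity = 1
  λ = 5: algebraic multiplicity = 4, geometric multiplicity = 2

Determining the block sizes for each eigenvalue:
  λ = 3: one block (gm = 1), so the single block has size am = 1 → block sizes [1]
  λ = 5: with am = 4 and gm = 2, the partition is not yet determined (e.g. several partitions of 4 into 2 parts exist). Let N = A − (5)·I. Computing rank(N^1) = 3, rank(N^2) = 1; the number of blocks of size ≥ j is rank(N^{j−1}) − rank(N^j), giving [2, 2]. So we have 2 block(s) of size 2 → block sizes [2, 2]

Assembling the blocks gives a Jordan form
J =
  [3, 0, 0, 0, 0]
  [0, 5, 1, 0, 0]
  [0, 0, 5, 0, 0]
  [0, 0, 0, 5, 1]
  [0, 0, 0, 0, 5]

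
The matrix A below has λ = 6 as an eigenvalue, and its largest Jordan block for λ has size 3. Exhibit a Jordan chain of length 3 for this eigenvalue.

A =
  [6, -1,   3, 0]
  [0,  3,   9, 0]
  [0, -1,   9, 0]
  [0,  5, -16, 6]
A Jordan chain for λ = 6 of length 3:
v_1 = (0, 0, 0, 1)ᵀ
v_2 = (-1, -3, -1, 5)ᵀ
v_3 = (0, 1, 0, 0)ᵀ

Let N = A − (6)·I. We want v_3 with N^3 v_3 = 0 but N^2 v_3 ≠ 0; then v_{j-1} := N · v_j for j = 3, …, 2.

Pick v_3 = (0, 1, 0, 0)ᵀ.
Then v_2 = N · v_3 = (-1, -3, -1, 5)ᵀ.
Then v_1 = N · v_2 = (0, 0, 0, 1)ᵀ.

Sanity check: (A − (6)·I) v_1 = (0, 0, 0, 0)ᵀ = 0. ✓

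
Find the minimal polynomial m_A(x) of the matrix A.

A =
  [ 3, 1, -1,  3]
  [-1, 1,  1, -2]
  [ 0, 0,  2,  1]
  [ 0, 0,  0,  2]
x^2 - 4*x + 4

The characteristic polynomial is χ_A(x) = (x - 2)^4, so the eigenvalues are known. The minimal polynomial is
  m_A(x) = Π_λ (x − λ)^{k_λ}
where k_λ is the size of the *largest* Jordan block for λ (equivalently, the smallest k with (A − λI)^k v = 0 for every generalised eigenvector v of λ).

  λ = 2: largest Jordan block has size 2, contributing (x − 2)^2

So m_A(x) = (x - 2)^2 = x^2 - 4*x + 4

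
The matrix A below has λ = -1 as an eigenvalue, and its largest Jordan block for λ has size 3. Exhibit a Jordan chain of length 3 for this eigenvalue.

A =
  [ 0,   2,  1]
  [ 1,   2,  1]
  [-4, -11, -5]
A Jordan chain for λ = -1 of length 3:
v_1 = (-1, 0, 1)ᵀ
v_2 = (1, 1, -4)ᵀ
v_3 = (1, 0, 0)ᵀ

Let N = A − (-1)·I. We want v_3 with N^3 v_3 = 0 but N^2 v_3 ≠ 0; then v_{j-1} := N · v_j for j = 3, …, 2.

Pick v_3 = (1, 0, 0)ᵀ.
Then v_2 = N · v_3 = (1, 1, -4)ᵀ.
Then v_1 = N · v_2 = (-1, 0, 1)ᵀ.

Sanity check: (A − (-1)·I) v_1 = (0, 0, 0)ᵀ = 0. ✓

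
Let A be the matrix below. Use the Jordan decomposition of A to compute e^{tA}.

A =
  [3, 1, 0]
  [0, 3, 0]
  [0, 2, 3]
e^{tA} =
  [exp(3*t), t*exp(3*t), 0]
  [0, exp(3*t), 0]
  [0, 2*t*exp(3*t), exp(3*t)]

Strategy: write A = P · J · P⁻¹ where J is a Jordan canonical form, so e^{tA} = P · e^{tJ} · P⁻¹, and e^{tJ} can be computed block-by-block.

A has Jordan form
J =
  [3, 1, 0]
  [0, 3, 0]
  [0, 0, 3]
(up to reordering of blocks).

Per-block formulas:
  For a 1×1 block at λ = 3: exp(t · [3]) = [e^(3t)].
  For a 2×2 Jordan block J_2(3): exp(t · J_2(3)) = e^(3t)·(I + t·N), where N is the 2×2 nilpotent shift.

After assembling e^{tJ} and conjugating by P, we get:

e^{tA} =
  [exp(3*t), t*exp(3*t), 0]
  [0, exp(3*t), 0]
  [0, 2*t*exp(3*t), exp(3*t)]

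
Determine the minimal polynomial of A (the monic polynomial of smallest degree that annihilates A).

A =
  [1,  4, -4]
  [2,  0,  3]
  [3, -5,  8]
x^3 - 9*x^2 + 27*x - 27

The characteristic polynomial is χ_A(x) = (x - 3)^3, so the eigenvalues are known. The minimal polynomial is
  m_A(x) = Π_λ (x − λ)^{k_λ}
where k_λ is the size of the *largest* Jordan block for λ (equivalently, the smallest k with (A − λI)^k v = 0 for every generalised eigenvector v of λ).

  λ = 3: largest Jordan block has size 3, contributing (x − 3)^3

So m_A(x) = (x - 3)^3 = x^3 - 9*x^2 + 27*x - 27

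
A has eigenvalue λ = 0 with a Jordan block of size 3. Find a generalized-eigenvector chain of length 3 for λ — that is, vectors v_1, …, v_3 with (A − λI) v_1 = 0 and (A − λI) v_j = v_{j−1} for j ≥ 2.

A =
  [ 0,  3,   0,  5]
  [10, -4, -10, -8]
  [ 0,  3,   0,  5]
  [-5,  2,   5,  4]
A Jordan chain for λ = 0 of length 3:
v_1 = (5, 0, 5, 0)ᵀ
v_2 = (0, 10, 0, -5)ᵀ
v_3 = (1, 0, 0, 0)ᵀ

Let N = A − (0)·I. We want v_3 with N^3 v_3 = 0 but N^2 v_3 ≠ 0; then v_{j-1} := N · v_j for j = 3, …, 2.

Pick v_3 = (1, 0, 0, 0)ᵀ.
Then v_2 = N · v_3 = (0, 10, 0, -5)ᵀ.
Then v_1 = N · v_2 = (5, 0, 5, 0)ᵀ.

Sanity check: (A − (0)·I) v_1 = (0, 0, 0, 0)ᵀ = 0. ✓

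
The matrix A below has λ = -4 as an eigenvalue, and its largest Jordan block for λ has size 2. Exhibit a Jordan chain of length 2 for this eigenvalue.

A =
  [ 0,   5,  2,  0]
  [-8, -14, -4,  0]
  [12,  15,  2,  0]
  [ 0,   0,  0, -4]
A Jordan chain for λ = -4 of length 2:
v_1 = (4, -8, 12, 0)ᵀ
v_2 = (1, 0, 0, 0)ᵀ

Let N = A − (-4)·I. We want v_2 with N^2 v_2 = 0 but N^1 v_2 ≠ 0; then v_{j-1} := N · v_j for j = 2, …, 2.

Pick v_2 = (1, 0, 0, 0)ᵀ.
Then v_1 = N · v_2 = (4, -8, 12, 0)ᵀ.

Sanity check: (A − (-4)·I) v_1 = (0, 0, 0, 0)ᵀ = 0. ✓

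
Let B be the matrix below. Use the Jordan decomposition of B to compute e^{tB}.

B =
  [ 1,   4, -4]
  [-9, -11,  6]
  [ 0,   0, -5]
e^{tB} =
  [6*t*exp(-5*t) + exp(-5*t), 4*t*exp(-5*t), -4*t*exp(-5*t)]
  [-9*t*exp(-5*t), -6*t*exp(-5*t) + exp(-5*t), 6*t*exp(-5*t)]
  [0, 0, exp(-5*t)]

Strategy: write B = P · J · P⁻¹ where J is a Jordan canonical form, so e^{tB} = P · e^{tJ} · P⁻¹, and e^{tJ} can be computed block-by-block.

B has Jordan form
J =
  [-5,  1,  0]
  [ 0, -5,  0]
  [ 0,  0, -5]
(up to reordering of blocks).

Per-block formulas:
  For a 1×1 block at λ = -5: exp(t · [-5]) = [e^(-5t)].
  For a 2×2 Jordan block J_2(-5): exp(t · J_2(-5)) = e^(-5t)·(I + t·N), where N is the 2×2 nilpotent shift.

After assembling e^{tJ} and conjugating by P, we get:

e^{tB} =
  [6*t*exp(-5*t) + exp(-5*t), 4*t*exp(-5*t), -4*t*exp(-5*t)]
  [-9*t*exp(-5*t), -6*t*exp(-5*t) + exp(-5*t), 6*t*exp(-5*t)]
  [0, 0, exp(-5*t)]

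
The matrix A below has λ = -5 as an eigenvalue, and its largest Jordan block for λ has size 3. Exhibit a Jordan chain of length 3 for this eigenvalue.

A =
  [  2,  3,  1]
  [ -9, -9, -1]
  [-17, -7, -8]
A Jordan chain for λ = -5 of length 3:
v_1 = (5, -10, -5)ᵀ
v_2 = (7, -9, -17)ᵀ
v_3 = (1, 0, 0)ᵀ

Let N = A − (-5)·I. We want v_3 with N^3 v_3 = 0 but N^2 v_3 ≠ 0; then v_{j-1} := N · v_j for j = 3, …, 2.

Pick v_3 = (1, 0, 0)ᵀ.
Then v_2 = N · v_3 = (7, -9, -17)ᵀ.
Then v_1 = N · v_2 = (5, -10, -5)ᵀ.

Sanity check: (A − (-5)·I) v_1 = (0, 0, 0)ᵀ = 0. ✓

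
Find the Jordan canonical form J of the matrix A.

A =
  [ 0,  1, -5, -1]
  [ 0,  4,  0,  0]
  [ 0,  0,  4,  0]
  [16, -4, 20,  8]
J_2(4) ⊕ J_1(4) ⊕ J_1(4)

The characteristic polynomial is
  det(x·I − A) = x^4 - 16*x^3 + 96*x^2 - 256*x + 256 = (x - 4)^4

Eigenvalues and multiplicities (the geometric multiplicity of λ is n − rank(A − λI), which equals the number of Jordan blocks for λ):
  λ = 4: algebraic multiplicity = 4, geometric multiplicity = 3

Determining the block sizes for each eigenvalue:
  λ = 4: 3 blocks summing to 4 forces exactly one block of size 2 and the rest size 1 → block sizes [2, 1, 1]

Assembling the blocks gives a Jordan form
J =
  [4, 1, 0, 0]
  [0, 4, 0, 0]
  [0, 0, 4, 0]
  [0, 0, 0, 4]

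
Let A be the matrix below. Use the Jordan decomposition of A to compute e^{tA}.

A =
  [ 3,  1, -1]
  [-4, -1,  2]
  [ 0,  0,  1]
e^{tA} =
  [2*t*exp(t) + exp(t), t*exp(t), -t*exp(t)]
  [-4*t*exp(t), -2*t*exp(t) + exp(t), 2*t*exp(t)]
  [0, 0, exp(t)]

Strategy: write A = P · J · P⁻¹ where J is a Jordan canonical form, so e^{tA} = P · e^{tJ} · P⁻¹, and e^{tJ} can be computed block-by-block.

A has Jordan form
J =
  [1, 1, 0]
  [0, 1, 0]
  [0, 0, 1]
(up to reordering of blocks).

Per-block formulas:
  For a 1×1 block at λ = 1: exp(t · [1]) = [e^(1t)].
  For a 2×2 Jordan block J_2(1): exp(t · J_2(1)) = e^(1t)·(I + t·N), where N is the 2×2 nilpotent shift.

After assembling e^{tJ} and conjugating by P, we get:

e^{tA} =
  [2*t*exp(t) + exp(t), t*exp(t), -t*exp(t)]
  [-4*t*exp(t), -2*t*exp(t) + exp(t), 2*t*exp(t)]
  [0, 0, exp(t)]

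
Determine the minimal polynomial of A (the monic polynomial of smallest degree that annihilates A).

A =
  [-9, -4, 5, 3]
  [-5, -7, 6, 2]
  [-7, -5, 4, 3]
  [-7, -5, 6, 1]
x^4 + 11*x^3 + 45*x^2 + 81*x + 54

The characteristic polynomial is χ_A(x) = (x + 2)*(x + 3)^3, so the eigenvalues are known. The minimal polynomial is
  m_A(x) = Π_λ (x − λ)^{k_λ}
where k_λ is the size of the *largest* Jordan block for λ (equivalently, the smallest k with (A − λI)^k v = 0 for every generalised eigenvector v of λ).

  λ = -3: largest Jordan block has size 3, contributing (x + 3)^3
  λ = -2: largest Jordan block has size 1, contributing (x + 2)

So m_A(x) = (x + 2)*(x + 3)^3 = x^4 + 11*x^3 + 45*x^2 + 81*x + 54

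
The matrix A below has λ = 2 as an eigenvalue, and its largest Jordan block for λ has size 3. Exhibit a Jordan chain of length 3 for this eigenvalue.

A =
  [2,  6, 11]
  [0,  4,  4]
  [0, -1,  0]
A Jordan chain for λ = 2 of length 3:
v_1 = (1, 0, 0)ᵀ
v_2 = (6, 2, -1)ᵀ
v_3 = (0, 1, 0)ᵀ

Let N = A − (2)·I. We want v_3 with N^3 v_3 = 0 but N^2 v_3 ≠ 0; then v_{j-1} := N · v_j for j = 3, …, 2.

Pick v_3 = (0, 1, 0)ᵀ.
Then v_2 = N · v_3 = (6, 2, -1)ᵀ.
Then v_1 = N · v_2 = (1, 0, 0)ᵀ.

Sanity check: (A − (2)·I) v_1 = (0, 0, 0)ᵀ = 0. ✓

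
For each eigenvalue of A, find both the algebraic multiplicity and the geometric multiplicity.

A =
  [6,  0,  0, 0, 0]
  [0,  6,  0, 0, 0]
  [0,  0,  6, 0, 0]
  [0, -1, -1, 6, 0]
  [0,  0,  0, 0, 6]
λ = 6: alg = 5, geom = 4

Step 1 — factor the characteristic polynomial to read off the algebraic multiplicities:
  χ_A(x) = (x - 6)^5

Step 2 — compute geometric multiplicities via the rank-nullity identity g(λ) = n − rank(A − λI):
  rank(A − (6)·I) = 1, so dim ker(A − (6)·I) = n − 1 = 4

Summary:
  λ = 6: algebraic multiplicity = 5, geometric multiplicity = 4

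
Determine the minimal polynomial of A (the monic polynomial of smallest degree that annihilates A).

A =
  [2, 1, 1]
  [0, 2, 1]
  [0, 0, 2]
x^3 - 6*x^2 + 12*x - 8

The characteristic polynomial is χ_A(x) = (x - 2)^3, so the eigenvalues are known. The minimal polynomial is
  m_A(x) = Π_λ (x − λ)^{k_λ}
where k_λ is the size of the *largest* Jordan block for λ (equivalently, the smallest k with (A − λI)^k v = 0 for every generalised eigenvector v of λ).

  λ = 2: largest Jordan block has size 3, contributing (x − 2)^3

So m_A(x) = (x - 2)^3 = x^3 - 6*x^2 + 12*x - 8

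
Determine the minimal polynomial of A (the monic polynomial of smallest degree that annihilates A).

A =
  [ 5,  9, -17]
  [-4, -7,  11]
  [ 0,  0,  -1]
x^3 + 3*x^2 + 3*x + 1

The characteristic polynomial is χ_A(x) = (x + 1)^3, so the eigenvalues are known. The minimal polynomial is
  m_A(x) = Π_λ (x − λ)^{k_λ}
where k_λ is the size of the *largest* Jordan block for λ (equivalently, the smallest k with (A − λI)^k v = 0 for every generalised eigenvector v of λ).

  λ = -1: largest Jordan block has size 3, contributing (x + 1)^3

So m_A(x) = (x + 1)^3 = x^3 + 3*x^2 + 3*x + 1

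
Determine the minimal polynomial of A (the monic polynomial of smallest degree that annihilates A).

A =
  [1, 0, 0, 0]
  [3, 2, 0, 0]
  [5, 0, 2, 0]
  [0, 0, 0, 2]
x^2 - 3*x + 2

The characteristic polynomial is χ_A(x) = (x - 2)^3*(x - 1), so the eigenvalues are known. The minimal polynomial is
  m_A(x) = Π_λ (x − λ)^{k_λ}
where k_λ is the size of the *largest* Jordan block for λ (equivalently, the smallest k with (A − λI)^k v = 0 for every generalised eigenvector v of λ).

  λ = 1: largest Jordan block has size 1, contributing (x − 1)
  λ = 2: largest Jordan block has size 1, contributing (x − 2)

So m_A(x) = (x - 2)*(x - 1) = x^2 - 3*x + 2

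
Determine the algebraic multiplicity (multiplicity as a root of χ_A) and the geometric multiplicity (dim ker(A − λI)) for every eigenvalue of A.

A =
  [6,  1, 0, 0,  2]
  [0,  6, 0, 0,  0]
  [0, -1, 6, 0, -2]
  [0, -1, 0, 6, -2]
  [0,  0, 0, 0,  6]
λ = 6: alg = 5, geom = 4

Step 1 — factor the characteristic polynomial to read off the algebraic multiplicities:
  χ_A(x) = (x - 6)^5

Step 2 — compute geometric multiplicities via the rank-nullity identity g(λ) = n − rank(A − λI):
  rank(A − (6)·I) = 1, so dim ker(A − (6)·I) = n − 1 = 4

Summary:
  λ = 6: algebraic multiplicity = 5, geometric multiplicity = 4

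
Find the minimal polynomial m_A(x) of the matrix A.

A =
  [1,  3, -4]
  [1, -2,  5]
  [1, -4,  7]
x^3 - 6*x^2 + 12*x - 8

The characteristic polynomial is χ_A(x) = (x - 2)^3, so the eigenvalues are known. The minimal polynomial is
  m_A(x) = Π_λ (x − λ)^{k_λ}
where k_λ is the size of the *largest* Jordan block for λ (equivalently, the smallest k with (A − λI)^k v = 0 for every generalised eigenvector v of λ).

  λ = 2: largest Jordan block has size 3, contributing (x − 2)^3

So m_A(x) = (x - 2)^3 = x^3 - 6*x^2 + 12*x - 8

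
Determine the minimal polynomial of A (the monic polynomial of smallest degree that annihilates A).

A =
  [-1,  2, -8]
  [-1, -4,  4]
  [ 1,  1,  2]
x^3 + 3*x^2

The characteristic polynomial is χ_A(x) = x^2*(x + 3), so the eigenvalues are known. The minimal polynomial is
  m_A(x) = Π_λ (x − λ)^{k_λ}
where k_λ is the size of the *largest* Jordan block for λ (equivalently, the smallest k with (A − λI)^k v = 0 for every generalised eigenvector v of λ).

  λ = -3: largest Jordan block has size 1, contributing (x + 3)
  λ = 0: largest Jordan block has size 2, contributing (x − 0)^2

So m_A(x) = x^2*(x + 3) = x^3 + 3*x^2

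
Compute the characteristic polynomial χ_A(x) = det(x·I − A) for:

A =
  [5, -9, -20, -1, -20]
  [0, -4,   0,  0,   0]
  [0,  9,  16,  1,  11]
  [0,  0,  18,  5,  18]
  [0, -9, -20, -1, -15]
x^5 - 7*x^4 - 29*x^3 + 235*x^2 + 200*x - 2000

Expanding det(x·I − A) (e.g. by cofactor expansion or by noting that A is similar to its Jordan form J, which has the same characteristic polynomial as A) gives
  χ_A(x) = x^5 - 7*x^4 - 29*x^3 + 235*x^2 + 200*x - 2000
which factors as (x - 5)^3*(x + 4)^2. The eigenvalues (with algebraic multiplicities) are λ = -4 with multiplicity 2, λ = 5 with multiplicity 3.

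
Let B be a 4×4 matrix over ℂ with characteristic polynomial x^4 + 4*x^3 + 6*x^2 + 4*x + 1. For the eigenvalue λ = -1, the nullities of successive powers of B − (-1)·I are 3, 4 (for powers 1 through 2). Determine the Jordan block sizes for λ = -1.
Block sizes for λ = -1: [2, 1, 1]

From the dimensions of kernels of powers, the number of Jordan blocks of size at least j is d_j − d_{j−1} where d_j = dim ker(N^j) (with d_0 = 0). Computing the differences gives [3, 1].
The number of blocks of size exactly k is (#blocks of size ≥ k) − (#blocks of size ≥ k + 1), so the partition is: 2 block(s) of size 1, 1 block(s) of size 2.
In nonincreasing order the block sizes are [2, 1, 1].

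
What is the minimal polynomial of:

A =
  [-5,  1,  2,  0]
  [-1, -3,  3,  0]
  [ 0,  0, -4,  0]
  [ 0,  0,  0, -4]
x^3 + 12*x^2 + 48*x + 64

The characteristic polynomial is χ_A(x) = (x + 4)^4, so the eigenvalues are known. The minimal polynomial is
  m_A(x) = Π_λ (x − λ)^{k_λ}
where k_λ is the size of the *largest* Jordan block for λ (equivalently, the smallest k with (A − λI)^k v = 0 for every generalised eigenvector v of λ).

  λ = -4: largest Jordan block has size 3, contributing (x + 4)^3

So m_A(x) = (x + 4)^3 = x^3 + 12*x^2 + 48*x + 64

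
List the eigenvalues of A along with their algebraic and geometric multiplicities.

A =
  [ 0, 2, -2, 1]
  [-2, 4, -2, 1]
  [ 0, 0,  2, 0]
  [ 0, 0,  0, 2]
λ = 2: alg = 4, geom = 3

Step 1 — factor the characteristic polynomial to read off the algebraic multiplicities:
  χ_A(x) = (x - 2)^4

Step 2 — compute geometric multiplicities via the rank-nullity identity g(λ) = n − rank(A − λI):
  rank(A − (2)·I) = 1, so dim ker(A − (2)·I) = n − 1 = 3

Summary:
  λ = 2: algebraic multiplicity = 4, geometric multiplicity = 3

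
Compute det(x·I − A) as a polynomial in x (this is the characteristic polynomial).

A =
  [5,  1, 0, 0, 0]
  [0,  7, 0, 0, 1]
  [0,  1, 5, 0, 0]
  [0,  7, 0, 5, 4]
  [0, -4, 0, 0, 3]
x^5 - 25*x^4 + 250*x^3 - 1250*x^2 + 3125*x - 3125

Expanding det(x·I − A) (e.g. by cofactor expansion or by noting that A is similar to its Jordan form J, which has the same characteristic polynomial as A) gives
  χ_A(x) = x^5 - 25*x^4 + 250*x^3 - 1250*x^2 + 3125*x - 3125
which factors as (x - 5)^5. The eigenvalues (with algebraic multiplicities) are λ = 5 with multiplicity 5.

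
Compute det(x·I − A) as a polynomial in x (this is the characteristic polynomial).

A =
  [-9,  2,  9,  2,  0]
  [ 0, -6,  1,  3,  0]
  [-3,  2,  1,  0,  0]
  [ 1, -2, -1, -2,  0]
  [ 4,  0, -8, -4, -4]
x^5 + 20*x^4 + 160*x^3 + 640*x^2 + 1280*x + 1024

Expanding det(x·I − A) (e.g. by cofactor expansion or by noting that A is similar to its Jordan form J, which has the same characteristic polynomial as A) gives
  χ_A(x) = x^5 + 20*x^4 + 160*x^3 + 640*x^2 + 1280*x + 1024
which factors as (x + 4)^5. The eigenvalues (with algebraic multiplicities) are λ = -4 with multiplicity 5.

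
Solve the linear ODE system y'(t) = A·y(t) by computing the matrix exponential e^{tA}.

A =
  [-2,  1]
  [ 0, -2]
e^{tA} =
  [exp(-2*t), t*exp(-2*t)]
  [0, exp(-2*t)]

Strategy: write A = P · J · P⁻¹ where J is a Jordan canonical form, so e^{tA} = P · e^{tJ} · P⁻¹, and e^{tJ} can be computed block-by-block.

A has Jordan form
J =
  [-2,  1]
  [ 0, -2]
(up to reordering of blocks).

Per-block formulas:
  For a 2×2 Jordan block J_2(-2): exp(t · J_2(-2)) = e^(-2t)·(I + t·N), where N is the 2×2 nilpotent shift.

After assembling e^{tJ} and conjugating by P, we get:

e^{tA} =
  [exp(-2*t), t*exp(-2*t)]
  [0, exp(-2*t)]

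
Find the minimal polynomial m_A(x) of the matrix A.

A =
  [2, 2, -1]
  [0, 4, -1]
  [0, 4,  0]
x^2 - 4*x + 4

The characteristic polynomial is χ_A(x) = (x - 2)^3, so the eigenvalues are known. The minimal polynomial is
  m_A(x) = Π_λ (x − λ)^{k_λ}
where k_λ is the size of the *largest* Jordan block for λ (equivalently, the smallest k with (A − λI)^k v = 0 for every generalised eigenvector v of λ).

  λ = 2: largest Jordan block has size 2, contributing (x − 2)^2

So m_A(x) = (x - 2)^2 = x^2 - 4*x + 4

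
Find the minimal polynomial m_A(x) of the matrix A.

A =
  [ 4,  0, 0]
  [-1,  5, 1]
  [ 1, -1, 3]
x^2 - 8*x + 16

The characteristic polynomial is χ_A(x) = (x - 4)^3, so the eigenvalues are known. The minimal polynomial is
  m_A(x) = Π_λ (x − λ)^{k_λ}
where k_λ is the size of the *largest* Jordan block for λ (equivalently, the smallest k with (A − λI)^k v = 0 for every generalised eigenvector v of λ).

  λ = 4: largest Jordan block has size 2, contributing (x − 4)^2

So m_A(x) = (x - 4)^2 = x^2 - 8*x + 16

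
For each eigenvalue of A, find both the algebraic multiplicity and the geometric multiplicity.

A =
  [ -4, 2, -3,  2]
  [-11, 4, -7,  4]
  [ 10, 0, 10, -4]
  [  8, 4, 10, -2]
λ = 2: alg = 4, geom = 2

Step 1 — factor the characteristic polynomial to read off the algebraic multiplicities:
  χ_A(x) = (x - 2)^4

Step 2 — compute geometric multiplicities via the rank-nullity identity g(λ) = n − rank(A − λI):
  rank(A − (2)·I) = 2, so dim ker(A − (2)·I) = n − 2 = 2

Summary:
  λ = 2: algebraic multiplicity = 4, geometric multiplicity = 2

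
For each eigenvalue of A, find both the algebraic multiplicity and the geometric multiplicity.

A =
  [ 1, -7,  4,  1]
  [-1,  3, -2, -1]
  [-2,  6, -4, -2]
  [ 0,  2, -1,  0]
λ = 0: alg = 4, geom = 2

Step 1 — factor the characteristic polynomial to read off the algebraic multiplicities:
  χ_A(x) = x^4

Step 2 — compute geometric multiplicities via the rank-nullity identity g(λ) = n − rank(A − λI):
  rank(A − (0)·I) = 2, so dim ker(A − (0)·I) = n − 2 = 2

Summary:
  λ = 0: algebraic multiplicity = 4, geometric multiplicity = 2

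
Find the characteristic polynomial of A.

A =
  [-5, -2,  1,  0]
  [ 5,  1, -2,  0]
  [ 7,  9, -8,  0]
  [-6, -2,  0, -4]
x^4 + 16*x^3 + 96*x^2 + 256*x + 256

Expanding det(x·I − A) (e.g. by cofactor expansion or by noting that A is similar to its Jordan form J, which has the same characteristic polynomial as A) gives
  χ_A(x) = x^4 + 16*x^3 + 96*x^2 + 256*x + 256
which factors as (x + 4)^4. The eigenvalues (with algebraic multiplicities) are λ = -4 with multiplicity 4.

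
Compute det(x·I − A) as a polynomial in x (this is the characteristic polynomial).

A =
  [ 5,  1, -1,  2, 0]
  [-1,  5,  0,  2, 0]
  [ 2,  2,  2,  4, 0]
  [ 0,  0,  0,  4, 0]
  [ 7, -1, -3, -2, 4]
x^5 - 20*x^4 + 160*x^3 - 640*x^2 + 1280*x - 1024

Expanding det(x·I − A) (e.g. by cofactor expansion or by noting that A is similar to its Jordan form J, which has the same characteristic polynomial as A) gives
  χ_A(x) = x^5 - 20*x^4 + 160*x^3 - 640*x^2 + 1280*x - 1024
which factors as (x - 4)^5. The eigenvalues (with algebraic multiplicities) are λ = 4 with multiplicity 5.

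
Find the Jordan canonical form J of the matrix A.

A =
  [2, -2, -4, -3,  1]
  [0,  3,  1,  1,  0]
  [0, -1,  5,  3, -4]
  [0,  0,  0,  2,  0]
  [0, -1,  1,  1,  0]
J_3(2) ⊕ J_1(2) ⊕ J_1(4)

The characteristic polynomial is
  det(x·I − A) = x^5 - 12*x^4 + 56*x^3 - 128*x^2 + 144*x - 64 = (x - 4)*(x - 2)^4

Eigenvalues and multiplicities (the geometric multiplicity of λ is n − rank(A − λI), which equals the number of Jordan blocks for λ):
  λ = 2: algebraic multiplicity = 4, geometric multiplicity = 2
  λ = 4: algebraic multiplicity = 1, geometric multiplicity = 1

Determining the block sizes for each eigenvalue:
  λ = 2: with am = 4 and gm = 2, the partition is not yet determined (e.g. several partitions of 4 into 2 parts exist). Let N = A − (2)·I. Computing rank(N^1) = 3, rank(N^2) = 2, rank(N^3) = 1; the number of blocks of size ≥ j is rank(N^{j−1}) − rank(N^j), giving [2, 1, 1]. So we have 1 block(s) of size 3, 1 block(s) of size 1 → block sizes [3, 1]
  λ = 4: one block (gm = 1), so the single block has size am = 1 → block sizes [1]

Assembling the blocks gives a Jordan form
J =
  [2, 1, 0, 0, 0]
  [0, 2, 1, 0, 0]
  [0, 0, 2, 0, 0]
  [0, 0, 0, 2, 0]
  [0, 0, 0, 0, 4]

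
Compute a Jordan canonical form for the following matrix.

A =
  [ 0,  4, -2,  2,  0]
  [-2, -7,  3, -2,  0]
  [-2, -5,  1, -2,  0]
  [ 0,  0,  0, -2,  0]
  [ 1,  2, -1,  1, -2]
J_3(-2) ⊕ J_1(-2) ⊕ J_1(-2)

The characteristic polynomial is
  det(x·I − A) = x^5 + 10*x^4 + 40*x^3 + 80*x^2 + 80*x + 32 = (x + 2)^5

Eigenvalues and multiplicities (the geometric multiplicity of λ is n − rank(A − λI), which equals the number of Jordan blocks for λ):
  λ = -2: algebraic multiplicity = 5, geometric multiplicity = 3

Determining the block sizes for each eigenvalue:
  λ = -2: with am = 5 and gm = 3, the partition is not yet determined (e.g. several partitions of 5 into 3 parts exist). Let N = A − (-2)·I. Computing rank(N^1) = 2, rank(N^2) = 1, rank(N^3) = 0; the number of blocks of size ≥ j is rank(N^{j−1}) − rank(N^j), giving [3, 1, 1]. So we have 1 block(s) of size 3, 2 block(s) of size 1 → block sizes [3, 1, 1]

Assembling the blocks gives a Jordan form
J =
  [-2,  1,  0,  0,  0]
  [ 0, -2,  1,  0,  0]
  [ 0,  0, -2,  0,  0]
  [ 0,  0,  0, -2,  0]
  [ 0,  0,  0,  0, -2]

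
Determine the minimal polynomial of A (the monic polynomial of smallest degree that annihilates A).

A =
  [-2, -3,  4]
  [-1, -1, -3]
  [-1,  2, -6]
x^3 + 9*x^2 + 27*x + 27

The characteristic polynomial is χ_A(x) = (x + 3)^3, so the eigenvalues are known. The minimal polynomial is
  m_A(x) = Π_λ (x − λ)^{k_λ}
where k_λ is the size of the *largest* Jordan block for λ (equivalently, the smallest k with (A − λI)^k v = 0 for every generalised eigenvector v of λ).

  λ = -3: largest Jordan block has size 3, contributing (x + 3)^3

So m_A(x) = (x + 3)^3 = x^3 + 9*x^2 + 27*x + 27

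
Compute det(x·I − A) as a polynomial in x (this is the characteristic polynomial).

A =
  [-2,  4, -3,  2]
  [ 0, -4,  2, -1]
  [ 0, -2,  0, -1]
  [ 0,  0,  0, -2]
x^4 + 8*x^3 + 24*x^2 + 32*x + 16

Expanding det(x·I − A) (e.g. by cofactor expansion or by noting that A is similar to its Jordan form J, which has the same characteristic polynomial as A) gives
  χ_A(x) = x^4 + 8*x^3 + 24*x^2 + 32*x + 16
which factors as (x + 2)^4. The eigenvalues (with algebraic multiplicities) are λ = -2 with multiplicity 4.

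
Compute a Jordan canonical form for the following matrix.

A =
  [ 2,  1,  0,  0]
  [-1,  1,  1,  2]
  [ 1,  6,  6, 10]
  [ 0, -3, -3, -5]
J_3(1) ⊕ J_1(1)

The characteristic polynomial is
  det(x·I − A) = x^4 - 4*x^3 + 6*x^2 - 4*x + 1 = (x - 1)^4

Eigenvalues and multiplicities (the geometric multiplicity of λ is n − rank(A − λI), which equals the number of Jordan blocks for λ):
  λ = 1: algebraic multiplicity = 4, geometric multiplicity = 2

Determining the block sizes for each eigenvalue:
  λ = 1: with am = 4 and gm = 2, the partition is not yet determined (e.g. several partitions of 4 into 2 parts exist). Let N = A − (1)·I. Computing rank(N^1) = 2, rank(N^2) = 1, rank(N^3) = 0; the number of blocks of size ≥ j is rank(N^{j−1}) − rank(N^j), giving [2, 1, 1]. So we have 1 block(s) of size 3, 1 block(s) of size 1 → block sizes [3, 1]

Assembling the blocks gives a Jordan form
J =
  [1, 1, 0, 0]
  [0, 1, 1, 0]
  [0, 0, 1, 0]
  [0, 0, 0, 1]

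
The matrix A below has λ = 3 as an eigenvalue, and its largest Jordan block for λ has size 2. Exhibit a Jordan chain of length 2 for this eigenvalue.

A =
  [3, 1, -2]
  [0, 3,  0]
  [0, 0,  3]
A Jordan chain for λ = 3 of length 2:
v_1 = (1, 0, 0)ᵀ
v_2 = (0, 1, 0)ᵀ

Let N = A − (3)·I. We want v_2 with N^2 v_2 = 0 but N^1 v_2 ≠ 0; then v_{j-1} := N · v_j for j = 2, …, 2.

Pick v_2 = (0, 1, 0)ᵀ.
Then v_1 = N · v_2 = (1, 0, 0)ᵀ.

Sanity check: (A − (3)·I) v_1 = (0, 0, 0)ᵀ = 0. ✓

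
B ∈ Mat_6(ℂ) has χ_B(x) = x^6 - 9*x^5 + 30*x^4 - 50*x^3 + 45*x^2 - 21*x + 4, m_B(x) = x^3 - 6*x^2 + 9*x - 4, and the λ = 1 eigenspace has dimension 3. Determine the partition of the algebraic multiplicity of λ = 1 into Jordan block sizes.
Block sizes for λ = 1: [2, 2, 1]

Step 1 — from the characteristic polynomial, algebraic multiplicity of λ = 1 is 5. From dim ker(B − (1)·I) = 3, there are exactly 3 Jordan blocks for λ = 1.
Step 2 — from the minimal polynomial, the factor (x − 1)^2 tells us the largest block for λ = 1 has size 2.
Step 3 — with total size 5, 3 blocks, and largest block 2, the block sizes (in nonincreasing order) are [2, 2, 1].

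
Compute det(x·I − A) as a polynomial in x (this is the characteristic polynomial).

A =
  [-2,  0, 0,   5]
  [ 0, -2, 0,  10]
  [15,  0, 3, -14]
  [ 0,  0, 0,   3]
x^4 - 2*x^3 - 11*x^2 + 12*x + 36

Expanding det(x·I − A) (e.g. by cofactor expansion or by noting that A is similar to its Jordan form J, which has the same characteristic polynomial as A) gives
  χ_A(x) = x^4 - 2*x^3 - 11*x^2 + 12*x + 36
which factors as (x - 3)^2*(x + 2)^2. The eigenvalues (with algebraic multiplicities) are λ = -2 with multiplicity 2, λ = 3 with multiplicity 2.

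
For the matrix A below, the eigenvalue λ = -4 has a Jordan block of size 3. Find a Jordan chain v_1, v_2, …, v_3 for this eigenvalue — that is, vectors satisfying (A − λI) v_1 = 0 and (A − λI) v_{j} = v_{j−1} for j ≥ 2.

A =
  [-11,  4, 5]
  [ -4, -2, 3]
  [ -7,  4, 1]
A Jordan chain for λ = -4 of length 3:
v_1 = (-2, -1, -2)ᵀ
v_2 = (-7, -4, -7)ᵀ
v_3 = (1, 0, 0)ᵀ

Let N = A − (-4)·I. We want v_3 with N^3 v_3 = 0 but N^2 v_3 ≠ 0; then v_{j-1} := N · v_j for j = 3, …, 2.

Pick v_3 = (1, 0, 0)ᵀ.
Then v_2 = N · v_3 = (-7, -4, -7)ᵀ.
Then v_1 = N · v_2 = (-2, -1, -2)ᵀ.

Sanity check: (A − (-4)·I) v_1 = (0, 0, 0)ᵀ = 0. ✓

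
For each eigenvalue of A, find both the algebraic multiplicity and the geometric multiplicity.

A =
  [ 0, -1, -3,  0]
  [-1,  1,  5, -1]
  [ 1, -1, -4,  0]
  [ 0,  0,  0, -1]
λ = -1: alg = 4, geom = 2

Step 1 — factor the characteristic polynomial to read off the algebraic multiplicities:
  χ_A(x) = (x + 1)^4

Step 2 — compute geometric multiplicities via the rank-nullity identity g(λ) = n − rank(A − λI):
  rank(A − (-1)·I) = 2, so dim ker(A − (-1)·I) = n − 2 = 2

Summary:
  λ = -1: algebraic multiplicity = 4, geometric multiplicity = 2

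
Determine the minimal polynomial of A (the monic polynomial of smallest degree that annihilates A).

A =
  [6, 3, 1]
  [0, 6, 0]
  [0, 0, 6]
x^2 - 12*x + 36

The characteristic polynomial is χ_A(x) = (x - 6)^3, so the eigenvalues are known. The minimal polynomial is
  m_A(x) = Π_λ (x − λ)^{k_λ}
where k_λ is the size of the *largest* Jordan block for λ (equivalently, the smallest k with (A − λI)^k v = 0 for every generalised eigenvector v of λ).

  λ = 6: largest Jordan block has size 2, contributing (x − 6)^2

So m_A(x) = (x - 6)^2 = x^2 - 12*x + 36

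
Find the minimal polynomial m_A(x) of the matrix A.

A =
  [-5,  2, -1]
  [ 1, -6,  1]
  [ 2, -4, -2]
x^2 + 9*x + 20

The characteristic polynomial is χ_A(x) = (x + 4)^2*(x + 5), so the eigenvalues are known. The minimal polynomial is
  m_A(x) = Π_λ (x − λ)^{k_λ}
where k_λ is the size of the *largest* Jordan block for λ (equivalently, the smallest k with (A − λI)^k v = 0 for every generalised eigenvector v of λ).

  λ = -5: largest Jordan block has size 1, contributing (x + 5)
  λ = -4: largest Jordan block has size 1, contributing (x + 4)

So m_A(x) = (x + 4)*(x + 5) = x^2 + 9*x + 20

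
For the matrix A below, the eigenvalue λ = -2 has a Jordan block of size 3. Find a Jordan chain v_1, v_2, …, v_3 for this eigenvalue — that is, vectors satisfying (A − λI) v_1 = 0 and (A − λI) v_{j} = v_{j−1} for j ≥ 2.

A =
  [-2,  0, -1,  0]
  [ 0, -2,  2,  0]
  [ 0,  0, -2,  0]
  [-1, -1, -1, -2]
A Jordan chain for λ = -2 of length 3:
v_1 = (0, 0, 0, -1)ᵀ
v_2 = (-1, 2, 0, -1)ᵀ
v_3 = (0, 0, 1, 0)ᵀ

Let N = A − (-2)·I. We want v_3 with N^3 v_3 = 0 but N^2 v_3 ≠ 0; then v_{j-1} := N · v_j for j = 3, …, 2.

Pick v_3 = (0, 0, 1, 0)ᵀ.
Then v_2 = N · v_3 = (-1, 2, 0, -1)ᵀ.
Then v_1 = N · v_2 = (0, 0, 0, -1)ᵀ.

Sanity check: (A − (-2)·I) v_1 = (0, 0, 0, 0)ᵀ = 0. ✓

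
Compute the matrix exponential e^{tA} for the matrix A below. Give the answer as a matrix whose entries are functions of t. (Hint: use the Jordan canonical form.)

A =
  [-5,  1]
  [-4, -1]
e^{tA} =
  [-2*t*exp(-3*t) + exp(-3*t), t*exp(-3*t)]
  [-4*t*exp(-3*t), 2*t*exp(-3*t) + exp(-3*t)]

Strategy: write A = P · J · P⁻¹ where J is a Jordan canonical form, so e^{tA} = P · e^{tJ} · P⁻¹, and e^{tJ} can be computed block-by-block.

A has Jordan form
J =
  [-3,  1]
  [ 0, -3]
(up to reordering of blocks).

Per-block formulas:
  For a 2×2 Jordan block J_2(-3): exp(t · J_2(-3)) = e^(-3t)·(I + t·N), where N is the 2×2 nilpotent shift.

After assembling e^{tJ} and conjugating by P, we get:

e^{tA} =
  [-2*t*exp(-3*t) + exp(-3*t), t*exp(-3*t)]
  [-4*t*exp(-3*t), 2*t*exp(-3*t) + exp(-3*t)]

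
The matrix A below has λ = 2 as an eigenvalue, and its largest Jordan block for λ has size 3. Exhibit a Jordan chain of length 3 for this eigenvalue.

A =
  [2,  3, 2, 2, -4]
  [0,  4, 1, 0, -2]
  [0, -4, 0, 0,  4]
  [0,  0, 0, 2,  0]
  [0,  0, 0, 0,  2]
A Jordan chain for λ = 2 of length 3:
v_1 = (-2, 0, 0, 0, 0)ᵀ
v_2 = (3, 2, -4, 0, 0)ᵀ
v_3 = (0, 1, 0, 0, 0)ᵀ

Let N = A − (2)·I. We want v_3 with N^3 v_3 = 0 but N^2 v_3 ≠ 0; then v_{j-1} := N · v_j for j = 3, …, 2.

Pick v_3 = (0, 1, 0, 0, 0)ᵀ.
Then v_2 = N · v_3 = (3, 2, -4, 0, 0)ᵀ.
Then v_1 = N · v_2 = (-2, 0, 0, 0, 0)ᵀ.

Sanity check: (A − (2)·I) v_1 = (0, 0, 0, 0, 0)ᵀ = 0. ✓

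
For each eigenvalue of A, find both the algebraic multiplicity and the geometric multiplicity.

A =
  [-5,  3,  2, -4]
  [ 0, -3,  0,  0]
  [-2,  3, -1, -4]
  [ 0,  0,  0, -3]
λ = -3: alg = 4, geom = 3

Step 1 — factor the characteristic polynomial to read off the algebraic multiplicities:
  χ_A(x) = (x + 3)^4

Step 2 — compute geometric multiplicities via the rank-nullity identity g(λ) = n − rank(A − λI):
  rank(A − (-3)·I) = 1, so dim ker(A − (-3)·I) = n − 1 = 3

Summary:
  λ = -3: algebraic multiplicity = 4, geometric multiplicity = 3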